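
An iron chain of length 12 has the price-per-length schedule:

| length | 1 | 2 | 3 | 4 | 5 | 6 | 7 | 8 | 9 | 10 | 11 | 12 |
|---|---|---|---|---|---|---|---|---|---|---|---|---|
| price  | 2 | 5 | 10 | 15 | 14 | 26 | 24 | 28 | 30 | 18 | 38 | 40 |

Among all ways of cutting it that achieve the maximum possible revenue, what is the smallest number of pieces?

2

Consider every possible first cut. r[k] is the best of p[i]+r[k−i] over all sellable i≤k.
r[1] = 2
r[2] = max(2+2, 5+0) = 5
r[3] = max(2+5, 5+2, 10+0) = 10
r[4] = max(2+10, 5+5, 10+2, 15+0) = 15
r[5] = max(2+15, 5+10, 10+5, 15+2, 14+0) = 17
r[6] = max(2+17, 5+15, 10+10, 15+5, 14+2, 26+0) = 26
r[7] = max(2+26, 5+17, 10+15, …, 26+2, 24+0) = 28
r[8] = max(2+28, 5+26, 10+17, …, 24+2, 28+0) = 31
r[9] = max(2+31, 5+28, 10+26, …, 28+2, 30+0) = 36
r[10] = max(2+36, 5+31, 10+28, …, 30+2, 18+0) = 41
r[11] = max(2+41, 5+36, 10+31, …, 18+2, 38+0) = 43
r[12] = max(2+43, 5+41, 10+36, …, 38+2, 40+0) = 52
Maximum revenue is $52.
Now minimize piece count subject to staying optimal: for each k, pieces[k] = 1 + min over i with p[i]+r[k−i]=r[k] of pieces[k−i].
pieces[9] = 2
pieces[10] = 2
pieces[11] = 3
pieces[12] = 2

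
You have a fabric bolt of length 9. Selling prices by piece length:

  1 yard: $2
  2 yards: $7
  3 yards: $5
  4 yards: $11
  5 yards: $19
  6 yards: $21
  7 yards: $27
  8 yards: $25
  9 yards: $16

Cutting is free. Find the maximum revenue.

34

Consider every possible first cut. r[k] is the best of p[i]+r[k−i] over all sellable i≤k.
r[1] = 2
r[2] = 7
r[3] = 9  (first piece 1, then r[2]=7)
r[4] = 14  (first piece 2, then r[2]=7)
r[5] = 19
r[6] = 21  (first piece 1, then r[5]=19)
r[7] = 27
r[8] = 29  (first piece 1, then r[7]=27)
r[9] = 34  (first piece 2, then r[7]=27)
One optimal cutting: 7 + 2 → $27 + $7 = $34.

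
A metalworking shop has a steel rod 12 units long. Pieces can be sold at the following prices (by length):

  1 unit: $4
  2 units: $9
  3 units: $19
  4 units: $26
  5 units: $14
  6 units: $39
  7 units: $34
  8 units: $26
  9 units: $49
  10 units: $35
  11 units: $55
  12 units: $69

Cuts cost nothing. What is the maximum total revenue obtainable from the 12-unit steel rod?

78

Let R[k] be the best obtainable value from length k. For each k, try every first piece i and keep the best of price[i] + R[k−i].
R[1] = 4
R[2] = max(4+4, 9+0) = 9
R[3] = max(4+9, 9+4, 19+0) = 19
R[4] = max(4+19, 9+9, 19+4, 26+0) = 26
R[5] = max(4+26, 9+19, 19+9, 26+4, 14+0) = 30
R[6] = max(4+30, 9+26, 19+19, 26+9, 14+4, 39+0) = 39
R[7] = max(4+39, 9+30, 19+26, …, 39+4, 34+0) = 45
R[8] = max(4+45, 9+39, 19+30, …, 34+4, 26+0) = 52
R[9] = max(4+52, 9+45, 19+39, …, 26+4, 49+0) = 58
R[10] = max(4+58, 9+52, 19+45, …, 49+4, 35+0) = 65
R[11] = max(4+65, 9+58, 19+52, …, 35+4, 55+0) = 71
R[12] = max(4+71, 9+65, 19+58, …, 55+4, 69+0) = 78
One optimal cutting: 4 + 4 + 4 → $26 + $26 + $26 = $78.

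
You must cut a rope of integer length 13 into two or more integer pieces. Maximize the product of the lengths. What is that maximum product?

108

Fill prod[k] for k=2..13: at each k try every first piece i and multiply by the better of (k−i) uncut or prod[k−i].
Small cases: prod[2]=1, prod[3]=2, prod[4]=4, prod[5]=6.
prod[6] = 3*max(3,2) = 3*3 = 9
prod[7] = 2*max(5,6) = 2*6 = 12
prod[8] = 2*max(6,9) = 2*9 = 18
prod[9] = 3*max(6,9) = 3*9 = 27
prod[10] = 2*max(8,18) = 2*18 = 36
prod[11] = 2*max(9,27) = 2*27 = 54
prod[12] = 3*max(9,27) = 3*27 = 81
prod[13] = 2*max(11,54) = 2*54 = 108
One optimal split: 3 + 3 + 3 + 2 + 2; product 3*3*3*2*2 = 108.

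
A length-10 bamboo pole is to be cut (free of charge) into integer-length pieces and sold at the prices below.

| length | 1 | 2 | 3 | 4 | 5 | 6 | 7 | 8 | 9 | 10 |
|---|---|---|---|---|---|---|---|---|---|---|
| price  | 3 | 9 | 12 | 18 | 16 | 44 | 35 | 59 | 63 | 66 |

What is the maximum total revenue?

Let v[k] be the best obtainable value from length k. For each k, try every first piece i and keep the best of price[i] + v[k−i].
v[1] = 3
v[2] = 9
v[3] = 12  (first piece 1, then v[2]=9)
v[4] = 18  (first piece 2, then v[2]=9)
v[5] = 21  (first piece 1, then v[4]=18)
v[6] = 44
v[7] = 47  (first piece 1, then v[6]=44)
v[8] = 59
v[9] = 63
v[10] = 68  (first piece 2, then v[8]=59)
One optimal cutting: 8 + 2 → $59 + $9 = $68.

68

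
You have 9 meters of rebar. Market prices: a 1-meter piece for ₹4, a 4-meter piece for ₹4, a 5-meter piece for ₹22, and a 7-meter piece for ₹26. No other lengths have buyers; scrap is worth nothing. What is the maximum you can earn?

38

Let r[k] be the best obtainable value from length k. For each k, try every first piece i and keep the best of price[i] + r[k−i].
r[1] = 4
r[2] = 8  (first piece 1, then r[1]=4)
r[3] = 12  (first piece 1, then r[2]=8)
r[4] = max(4+12, 4+0) = 16
r[5] = max(4+16, 4+4, 22+0) = 22
r[6] = max(4+22, 4+8, 22+4) = 26
r[7] = max(4+26, 4+12, 22+8, 26+0) = 30
r[8] = max(4+30, 4+16, 22+12, 26+4) = 34
r[9] = max(4+34, 4+22, 22+16, 26+8) = 38
One optimal cutting: 5 + 1 + 1 + 1 + 1 → ₹38.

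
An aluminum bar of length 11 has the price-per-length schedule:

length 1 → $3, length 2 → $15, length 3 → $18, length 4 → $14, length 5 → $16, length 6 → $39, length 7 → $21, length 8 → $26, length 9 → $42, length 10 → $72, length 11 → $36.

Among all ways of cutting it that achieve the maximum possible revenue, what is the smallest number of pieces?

5

Let r[k] be the best obtainable value from length k. For each k, try every first piece i and keep the best of price[i] + r[k−i].
r[1] = 3
r[2] = max(3+3, 15+0) = 15
r[3] = max(3+15, 15+3, 18+0) = 18
r[4] = max(3+18, 15+15, 18+3, 14+0) = 30
r[5] = max(3+30, 15+18, 18+15, 14+3, 16+0) = 33
r[6] = max(3+33, 15+30, 18+18, 14+15, 16+3, 39+0) = 45
r[7] = max(3+45, 15+33, 18+30, …, 39+3, 21+0) = 48
r[8] = max(3+48, 15+45, 18+33, …, 21+3, 26+0) = 60
r[9] = max(3+60, 15+48, 18+45, …, 26+3, 42+0) = 63
r[10] = max(3+63, 15+60, 18+48, …, 42+3, 72+0) = 75
r[11] = max(3+75, 15+63, 18+60, …, 72+3, 36+0) = 78
Maximum revenue is $78.
Now minimize piece count subject to staying optimal: for each k, pieces[k] = 1 + min over i with p[i]+r[k−i]=r[k] of pieces[k−i].
pieces[8] = 4
pieces[9] = 4
pieces[10] = 5
pieces[11] = 5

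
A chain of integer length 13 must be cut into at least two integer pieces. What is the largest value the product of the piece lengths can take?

Define g[k] = max over 1≤i<k of i · max(k−i, g[k−i]); the inner max lets the remainder stay uncut if that's better.
g[2] = 1*max(1,0) = 1*1 = 1
g[3] = max(1*2, 2*1) = 2
g[4] = max(1*3, 2*2, 3*1) = 4
g[5] = max(1*4, 2*3, 3*2, 4*1) = 6
g[6] = max(1*6, 2*4, 3*3, 4*2, 5*1) = 9
g[7] = max(1*9, 2*6, 3*4, 4*3, 5*2, 6*1) = 12
g[8] = max(1*12, 2*9, 3*6, …, 6*2, 7*1) = 18
g[9] = max(1*18, 2*12, 3*9, …, 7*2, 8*1) = 27
g[10] = max(1*27, 2*18, 3*12, …, 8*2, 9*1) = 36
g[11] = max(1*36, 2*27, 3*18, …, 9*2, 10*1) = 54
g[12] = max(1*54, 2*36, 3*27, …, 10*2, 11*1) = 81
g[13] = max(1*81, 2*54, 3*36, …, 11*2, 12*1) = 108
One optimal split: 3 + 3 + 3 + 2 + 2; product 3*3*3*2*2 = 108.

108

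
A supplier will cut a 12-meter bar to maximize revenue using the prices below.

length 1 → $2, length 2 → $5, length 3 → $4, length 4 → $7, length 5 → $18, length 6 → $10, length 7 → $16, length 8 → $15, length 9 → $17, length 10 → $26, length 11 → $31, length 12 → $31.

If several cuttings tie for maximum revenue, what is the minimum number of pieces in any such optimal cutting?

Let r[k] be the best obtainable value from length k. For each k, try every first piece i and keep the best of price[i] + r[k−i].
r[1] = 2
r[2] = 5
r[3] = 7  (first piece 1, then r[2]=5)
r[4] = 10  (first piece 2, then r[2]=5)
r[5] = 18
r[6] = 20  (first piece 1, then r[5]=18)
r[7] = 23  (first piece 2, then r[5]=18)
r[8] = 25  (first piece 1, then r[7]=23)
r[9] = 28  (first piece 2, then r[7]=23)
r[10] = 36  (first piece 5, then r[5]=18)
r[11] = 38  (first piece 1, then r[10]=36)
r[12] = 41  (first piece 2, then r[10]=36)
Maximum revenue is $41.
Now minimize piece count subject to staying optimal: for each k, pieces[k] = 1 + min over i with p[i]+r[k−i]=r[k] of pieces[k−i].
pieces[9] = 3
pieces[10] = 2
pieces[11] = 3
pieces[12] = 3

3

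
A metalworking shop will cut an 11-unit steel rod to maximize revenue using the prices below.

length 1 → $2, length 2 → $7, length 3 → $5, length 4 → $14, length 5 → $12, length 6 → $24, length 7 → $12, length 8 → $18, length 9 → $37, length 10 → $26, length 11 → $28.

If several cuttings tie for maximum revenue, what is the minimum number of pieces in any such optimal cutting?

Let r[k] be the best obtainable value from length k. For each k, try every first piece i and keep the best of price[i] + r[k−i].
r[1] = 2
r[2] = 7
r[3] = 9  (first piece 1, then r[2]=7)
r[4] = 14  (first piece 2, then r[2]=7)
r[5] = 16  (first piece 1, then r[4]=14)
r[6] = 24
r[7] = 26  (first piece 1, then r[6]=24)
r[8] = 31  (first piece 2, then r[6]=24)
r[9] = 37
r[10] = 39  (first piece 1, then r[9]=37)
r[11] = 44  (first piece 2, then r[9]=37)
Maximum revenue is $44.
Now minimize piece count subject to staying optimal: for each k, pieces[k] = 1 + min over i with p[i]+r[k−i]=r[k] of pieces[k−i].
pieces[8] = 2
pieces[9] = 1
pieces[10] = 2
pieces[11] = 2

2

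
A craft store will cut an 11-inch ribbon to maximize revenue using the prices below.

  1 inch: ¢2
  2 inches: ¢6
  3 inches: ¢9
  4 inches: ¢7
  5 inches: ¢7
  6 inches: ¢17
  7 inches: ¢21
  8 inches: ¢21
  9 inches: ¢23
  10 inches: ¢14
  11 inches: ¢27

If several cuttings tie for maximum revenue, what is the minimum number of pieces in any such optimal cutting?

3

Build r[k] bottom-up: r[k] = max over allowed piece i of (p[i] + r[k−i]).
r[1] = 2
r[2] = 6
r[3] = 9
r[4] = 12  (first piece 2, then r[2]=6)
r[5] = 15  (first piece 2, then r[3]=9)
r[6] = 18  (first piece 2, then r[4]=12)
r[7] = 21  (first piece 2, then r[5]=15)
r[8] = 24  (first piece 2, then r[6]=18)
r[9] = 27  (first piece 2, then r[7]=21)
r[10] = 30  (first piece 2, then r[8]=24)
r[11] = 33  (first piece 2, then r[9]=27)
Maximum revenue is ¢33.
Now minimize piece count subject to staying optimal: for each k, pieces[k] = 1 + min over i with p[i]+r[k−i]=r[k] of pieces[k−i].
pieces[8] = 3
pieces[9] = 2
pieces[10] = 2
pieces[11] = 3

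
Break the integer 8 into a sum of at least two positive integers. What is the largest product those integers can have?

18

Fill f[k] for k=2..8: at each k try every first piece i and multiply by the better of (k−i) uncut or f[k−i].
Small cases: f[2]=1, f[3]=2.
f[4] = max(1×3, 2×2, 3×1) = 4
f[5] = max(1×4, 2×3, 3×2, 4×1) = 6
f[6] = max(1×6, 2×4, 3×3, 4×2, 5×1) = 9
f[7] = max(1×9, 2×6, 3×4, 4×3, 5×2, 6×1) = 12
f[8] = max(1×12, 2×9, 3×6, …, 6×2, 7×1) = 18
One optimal split: 3 + 3 + 2; product 3×3×2 = 18.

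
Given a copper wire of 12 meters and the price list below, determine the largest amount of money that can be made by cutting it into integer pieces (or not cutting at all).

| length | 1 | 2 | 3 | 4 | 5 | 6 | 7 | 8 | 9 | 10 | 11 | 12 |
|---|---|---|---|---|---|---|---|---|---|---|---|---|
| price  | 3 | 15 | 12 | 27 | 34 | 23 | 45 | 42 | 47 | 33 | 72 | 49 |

Let R[k] be the best obtainable value from length k. For each k, try every first piece i and keep the best of price[i] + R[k−i].
R[1] = 3
R[2] = 15
R[3] = 18  (first piece 1, then R[2]=15)
R[4] = 30  (first piece 2, then R[2]=15)
R[5] = 34
R[6] = 45  (first piece 2, then R[4]=30)
R[7] = 49  (first piece 2, then R[5]=34)
R[8] = 60  (first piece 2, then R[6]=45)
R[9] = 64  (first piece 2, then R[7]=49)
R[10] = 75  (first piece 2, then R[8]=60)
R[11] = 79  (first piece 2, then R[9]=64)
R[12] = 90  (first piece 2, then R[10]=75)
One optimal cutting: 2 + 2 + 2 + 2 + 2 + 2 → €15 + €15 + €15 + €15 + €15 + €15 = €90.

90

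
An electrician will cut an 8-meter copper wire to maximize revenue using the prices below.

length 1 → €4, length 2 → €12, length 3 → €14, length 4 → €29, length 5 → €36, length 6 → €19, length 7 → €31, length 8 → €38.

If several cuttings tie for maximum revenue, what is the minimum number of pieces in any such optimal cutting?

2

Build r[k] bottom-up: r[k] = max over allowed piece i of (p[i] + r[k−i]).
r[1] = 4
r[2] = max(4+4, 12+0) = 12
r[3] = max(4+12, 12+4, 14+0) = 16
r[4] = max(4+16, 12+12, 14+4, 29+0) = 29
r[5] = max(4+29, 12+16, 14+12, 29+4, 36+0) = 36
r[6] = max(4+36, 12+29, 14+16, 29+12, 36+4, 19+0) = 41
r[7] = max(4+41, 12+36, 14+29, …, 19+4, 31+0) = 48
r[8] = max(4+48, 12+41, 14+36, …, 31+4, 38+0) = 58
Maximum revenue is €58.
Now minimize piece count subject to staying optimal: for each k, pieces[k] = 1 + min over i with p[i]+r[k−i]=r[k] of pieces[k−i].
pieces[5] = 1
pieces[6] = 2
pieces[7] = 2
pieces[8] = 2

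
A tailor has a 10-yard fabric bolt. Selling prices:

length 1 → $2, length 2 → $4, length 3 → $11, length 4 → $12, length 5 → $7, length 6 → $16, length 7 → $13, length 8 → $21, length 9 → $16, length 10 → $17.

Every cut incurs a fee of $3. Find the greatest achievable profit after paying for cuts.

28

Let v[k] be the best obtainable value from length k. For each k, try every first piece i and keep the best of price[i] + v[k−i] minus the 3 cut fee when i<k.
v[1] = 2
v[2] = 4
v[3] = 11
v[4] = 12
v[5] = 12  (first piece 2, then v[3]=11)
v[6] = 19  (first piece 3, then v[3]=11)
v[7] = 20  (first piece 3, then v[4]=12)
v[8] = 21  (first piece 4, then v[4]=12)
v[9] = 27  (first piece 3, then v[6]=19)
v[10] = 28  (first piece 3, then v[7]=20)
One optimal plan: pieces 4 + 3 + 3 (2 cuts) → $34 − $6 = $28.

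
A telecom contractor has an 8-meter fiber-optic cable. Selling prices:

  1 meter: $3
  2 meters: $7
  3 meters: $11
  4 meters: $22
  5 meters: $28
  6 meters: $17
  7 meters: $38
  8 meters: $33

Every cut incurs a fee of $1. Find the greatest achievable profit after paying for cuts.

43

Let v[k] be the best obtainable value from length k. For each k, try every first piece i and keep the best of price[i] + v[k−i] minus the 1 cut fee when i<k.
v[1] = 3
v[2] = max(3+3-1, 7+0) = 7
v[3] = max(3+7-1, 7+3-1, 11+0) = 11
v[4] = max(3+11-1, 7+7-1, 11+3-1, 22+0) = 22
v[5] = max(3+22-1, 7+11-1, 11+7-1, 22+3-1, 28+0) = 28
v[6] = max(3+28-1, 7+22-1, 11+11-1, 22+7-1, 28+3-1, 17+0) = 30
v[7] = max(3+30-1, 7+28-1, 11+22-1, …, 17+3-1, 38+0) = 38
v[8] = max(3+38-1, 7+30-1, 11+28-1, …, 38+3-1, 33+0) = 43
One optimal plan: pieces 4 + 4 (1 cut) → $44 − $1 = $43.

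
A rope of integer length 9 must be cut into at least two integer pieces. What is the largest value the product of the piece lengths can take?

Define g[k] = max over 1≤i<k of i · max(k−i, g[k−i]); the inner max lets the remainder stay uncut if that's better.
g[2] = 1*max(1,0) = 1*1 = 1
g[3] = max(1*2, 2*1) = 2
g[4] = max(1*3, 2*2, 3*1) = 4
g[5] = max(1*4, 2*3, 3*2, 4*1) = 6
g[6] = max(1*6, 2*4, 3*3, 4*2, 5*1) = 9
g[7] = max(1*9, 2*6, 3*4, 4*3, 5*2, 6*1) = 12
g[8] = max(1*12, 2*9, 3*6, …, 6*2, 7*1) = 18
g[9] = max(1*18, 2*12, 3*9, …, 7*2, 8*1) = 27
One optimal split: 3 + 3 + 3; product 3*3*3 = 27.

27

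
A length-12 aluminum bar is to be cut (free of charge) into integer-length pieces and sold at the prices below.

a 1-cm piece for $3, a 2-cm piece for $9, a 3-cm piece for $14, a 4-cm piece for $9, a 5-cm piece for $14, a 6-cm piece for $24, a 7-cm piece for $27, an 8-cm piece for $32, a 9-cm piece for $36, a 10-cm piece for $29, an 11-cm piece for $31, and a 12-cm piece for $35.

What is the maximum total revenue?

Consider every possible first cut. r[k] is the best of p[i]+r[k−i] over all sellable i≤k.
r[1] = 3
r[2] = max(3+3, 9+0) = 9
r[3] = max(3+9, 9+3, 14+0) = 14
r[4] = max(3+14, 9+9, 14+3, 9+0) = 18
r[5] = max(3+18, 9+14, 14+9, 9+3, 14+0) = 23
r[6] = max(3+23, 9+18, 14+14, 9+9, 14+3, 24+0) = 28
r[7] = max(3+28, 9+23, 14+18, …, 24+3, 27+0) = 32
r[8] = max(3+32, 9+28, 14+23, …, 27+3, 32+0) = 37
r[9] = max(3+37, 9+32, 14+28, …, 32+3, 36+0) = 42
r[10] = max(3+42, 9+37, 14+32, …, 36+3, 29+0) = 46
r[11] = max(3+46, 9+42, 14+37, …, 29+3, 31+0) = 51
r[12] = max(3+51, 9+46, 14+42, …, 31+3, 35+0) = 56
One optimal cutting: 3 + 3 + 3 + 3 → $14 + $14 + $14 + $14 = $56.

56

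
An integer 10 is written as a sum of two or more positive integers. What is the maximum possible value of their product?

36

Fill m[k] for k=2..10: at each k try every first piece i and multiply by the better of (k−i) uncut or m[k−i].
m[2] = 1*max(1,0) = 1*1 = 1
m[3] = 1*max(2,1) = 1*2 = 2
m[4] = 2*max(2,1) = 2*2 = 4
m[5] = 2*max(3,2) = 2*3 = 6
m[6] = 3*max(3,2) = 3*3 = 9
m[7] = 2*max(5,6) = 2*6 = 12
m[8] = 2*max(6,9) = 2*9 = 18
m[9] = 3*max(6,9) = 3*9 = 27
m[10] = 2*max(8,18) = 2*18 = 36
One optimal split: 3 + 3 + 2 + 2; product 3*3*2*2 = 36.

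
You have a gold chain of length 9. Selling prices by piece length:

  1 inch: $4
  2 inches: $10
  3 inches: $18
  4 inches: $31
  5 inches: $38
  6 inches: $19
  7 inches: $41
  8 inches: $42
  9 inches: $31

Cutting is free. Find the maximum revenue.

Consider every possible first cut. v[k] is the best of p[i]+v[k−i] over all sellable i≤k.
v[1] = 4
v[2] = 10
v[3] = 18
v[4] = 31
v[5] = 38
v[6] = 42  (first piece 1, then v[5]=38)
v[7] = 49  (first piece 3, then v[4]=31)
v[8] = 62  (first piece 4, then v[4]=31)
v[9] = 69  (first piece 4, then v[5]=38)
One optimal cutting: 5 + 4 → $38 + $31 = $69.

69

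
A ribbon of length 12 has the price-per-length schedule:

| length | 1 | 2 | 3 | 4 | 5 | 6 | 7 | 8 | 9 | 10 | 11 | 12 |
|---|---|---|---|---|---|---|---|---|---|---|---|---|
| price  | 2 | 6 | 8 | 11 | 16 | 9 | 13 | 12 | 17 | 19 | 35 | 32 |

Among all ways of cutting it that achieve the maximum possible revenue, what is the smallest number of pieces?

Let r[k] be the best obtainable value from length k. For each k, try every first piece i and keep the best of price[i] + r[k−i].
r[1] = 2
r[2] = max(2+2, 6+0) = 6
r[3] = max(2+6, 6+2, 8+0) = 8
r[4] = max(2+8, 6+6, 8+2, 11+0) = 12
r[5] = max(2+12, 6+8, 8+6, 11+2, 16+0) = 16
r[6] = max(2+16, 6+12, 8+8, 11+6, 16+2, 9+0) = 18
r[7] = max(2+18, 6+16, 8+12, …, 9+2, 13+0) = 22
r[8] = max(2+22, 6+18, 8+16, …, 13+2, 12+0) = 24
r[9] = max(2+24, 6+22, 8+18, …, 12+2, 17+0) = 28
r[10] = max(2+28, 6+24, 8+22, …, 17+2, 19+0) = 32
r[11] = max(2+32, 6+28, 8+24, …, 19+2, 35+0) = 35
r[12] = max(2+35, 6+32, 8+28, …, 35+2, 32+0) = 38
Maximum revenue is ¢38.
Now minimize piece count subject to staying optimal: for each k, pieces[k] = 1 + min over i with p[i]+r[k−i]=r[k] of pieces[k−i].
pieces[9] = 3
pieces[10] = 2
pieces[11] = 1
pieces[12] = 3

3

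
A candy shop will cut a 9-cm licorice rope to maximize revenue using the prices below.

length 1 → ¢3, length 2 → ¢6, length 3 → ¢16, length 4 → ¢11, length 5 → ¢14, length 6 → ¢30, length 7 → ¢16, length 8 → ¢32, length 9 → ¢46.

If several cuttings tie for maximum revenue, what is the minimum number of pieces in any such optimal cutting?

Build r[k] bottom-up: r[k] = max over allowed piece i of (p[i] + r[k−i]).
r[1] = 3
r[2] = max(3+3, 6+0) = 6
r[3] = max(3+6, 6+3, 16+0) = 16
r[4] = max(3+16, 6+6, 16+3, 11+0) = 19
r[5] = max(3+19, 6+16, 16+6, 11+3, 14+0) = 22
r[6] = max(3+22, 6+19, 16+16, 11+6, 14+3, 30+0) = 32
r[7] = max(3+32, 6+22, 16+19, …, 30+3, 16+0) = 35
r[8] = max(3+35, 6+32, 16+22, …, 16+3, 32+0) = 38
r[9] = max(3+38, 6+35, 16+32, …, 32+3, 46+0) = 48
Maximum revenue is ¢48.
Now minimize piece count subject to staying optimal: for each k, pieces[k] = 1 + min over i with p[i]+r[k−i]=r[k] of pieces[k−i].
pieces[6] = 2
pieces[7] = 3
pieces[8] = 3
pieces[9] = 3

3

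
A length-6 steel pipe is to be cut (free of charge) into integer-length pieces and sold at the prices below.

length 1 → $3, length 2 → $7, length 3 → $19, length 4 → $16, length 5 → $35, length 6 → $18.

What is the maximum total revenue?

38

Build R[k] bottom-up: R[k] = max over allowed piece i of (p[i] + R[k−i]).
R[1] = 3
R[2] = 7
R[3] = 19
R[4] = 22  (first piece 1, then R[3]=19)
R[5] = 35
R[6] = 38  (first piece 1, then R[5]=35)
One optimal cutting: 5 + 1 → $35 + $3 = $38.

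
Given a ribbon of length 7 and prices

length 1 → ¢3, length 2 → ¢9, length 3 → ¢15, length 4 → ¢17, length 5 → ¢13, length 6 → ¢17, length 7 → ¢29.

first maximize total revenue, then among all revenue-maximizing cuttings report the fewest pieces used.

3

Build r[k] bottom-up: r[k] = max over allowed piece i of (p[i] + r[k−i]).
r[1] = 3
r[2] = 9
r[3] = 15
r[4] = 18  (first piece 1, then r[3]=15)
r[5] = 24  (first piece 2, then r[3]=15)
r[6] = 30  (first piece 3, then r[3]=15)
r[7] = 33  (first piece 1, then r[6]=30)
Maximum revenue is ¢33.
Now minimize piece count subject to staying optimal: for each k, pieces[k] = 1 + min over i with p[i]+r[k−i]=r[k] of pieces[k−i].
pieces[4] = 2
pieces[5] = 2
pieces[6] = 2
pieces[7] = 3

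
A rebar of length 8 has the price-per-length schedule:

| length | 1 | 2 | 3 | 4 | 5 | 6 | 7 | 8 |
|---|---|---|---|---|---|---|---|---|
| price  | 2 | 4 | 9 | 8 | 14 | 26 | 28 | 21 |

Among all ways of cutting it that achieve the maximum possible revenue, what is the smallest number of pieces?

2

Build r[k] bottom-up: r[k] = max over allowed piece i of (p[i] + r[k−i]).
r[1] = 2
r[2] = 4  (first piece 1, then r[1]=2)
r[3] = 9
r[4] = 11  (first piece 1, then r[3]=9)
r[5] = 14
r[6] = 26
r[7] = 28  (first piece 1, then r[6]=26)
r[8] = 30  (first piece 1, then r[7]=28)
Maximum revenue is ₹30.
Now minimize piece count subject to staying optimal: for each k, pieces[k] = 1 + min over i with p[i]+r[k−i]=r[k] of pieces[k−i].
pieces[5] = 1
pieces[6] = 1
pieces[7] = 1
pieces[8] = 2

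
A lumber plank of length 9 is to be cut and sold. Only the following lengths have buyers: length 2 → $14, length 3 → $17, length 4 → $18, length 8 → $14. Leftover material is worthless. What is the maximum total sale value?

59

Consider every possible first cut. best[k] is the best of p[i]+best[k−i] over all sellable i≤k.
best[1] = 0
best[2] = 14
best[3] = 17
best[4] = 28  (first piece 2, then best[2]=14)
best[5] = 31  (first piece 2, then best[3]=17)
best[6] = 42  (first piece 2, then best[4]=28)
best[7] = 45  (first piece 2, then best[5]=31)
best[8] = 56  (first piece 2, then best[6]=42)
best[9] = 59  (first piece 2, then best[7]=45)
One optimal cutting: 3 + 2 + 2 + 2 → $59.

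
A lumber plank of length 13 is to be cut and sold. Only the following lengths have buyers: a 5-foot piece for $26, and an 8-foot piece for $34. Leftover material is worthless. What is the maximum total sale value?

60

Let best[k] be the best obtainable value from length k. For each k, try every first piece i and keep the best of price[i] + best[k−i].
best[1] = 0
best[2] = 0
best[3] = 0
best[4] = 0
best[5] = 26
best[6] = 26
best[7] = 26
best[8] = 34
best[9] = 34
best[10] = 52  (first piece 5, then best[5]=26)
best[11] = 52
best[12] = 52
best[13] = 60  (first piece 5, then best[8]=34)
One optimal cutting: 8 + 5 → $60.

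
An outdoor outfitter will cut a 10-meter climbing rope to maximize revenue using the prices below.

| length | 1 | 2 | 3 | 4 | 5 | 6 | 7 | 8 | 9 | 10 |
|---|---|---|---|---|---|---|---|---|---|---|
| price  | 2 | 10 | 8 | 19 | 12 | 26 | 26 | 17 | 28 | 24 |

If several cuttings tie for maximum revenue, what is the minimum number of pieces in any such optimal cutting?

5

Consider every possible first cut. r[k] is the best of p[i]+r[k−i] over all sellable i≤k.
r[1] = 2
r[2] = 10
r[3] = 12  (first piece 1, then r[2]=10)
r[4] = 20  (first piece 2, then r[2]=10)
r[5] = 22  (first piece 1, then r[4]=20)
r[6] = 30  (first piece 2, then r[4]=20)
r[7] = 32  (first piece 1, then r[6]=30)
r[8] = 40  (first piece 2, then r[6]=30)
r[9] = 42  (first piece 1, then r[8]=40)
r[10] = 50  (first piece 2, then r[8]=40)
Maximum revenue is €50.
Now minimize piece count subject to staying optimal: for each k, pieces[k] = 1 + min over i with p[i]+r[k−i]=r[k] of pieces[k−i].
pieces[7] = 4
pieces[8] = 4
pieces[9] = 5
pieces[10] = 5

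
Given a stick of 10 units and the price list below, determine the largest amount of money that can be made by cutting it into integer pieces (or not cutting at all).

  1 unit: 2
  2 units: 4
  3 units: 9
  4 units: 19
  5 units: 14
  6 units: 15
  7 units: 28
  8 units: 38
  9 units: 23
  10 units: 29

Consider every possible first cut. best[k] is the best of p[i]+best[k−i] over all sellable i≤k.
best[1] = 2
best[2] = 4  (first piece 1, then best[1]=2)
best[3] = 9
best[4] = 19
best[5] = 21  (first piece 1, then best[4]=19)
best[6] = 23  (first piece 1, then best[5]=21)
best[7] = 28  (first piece 3, then best[4]=19)
best[8] = 38  (first piece 4, then best[4]=19)
best[9] = 40  (first piece 1, then best[8]=38)
best[10] = 42  (first piece 1, then best[9]=40)
One optimal cutting: 4 + 4 + 1 + 1 → 19 + 19 + 2 + 2 = 42.

42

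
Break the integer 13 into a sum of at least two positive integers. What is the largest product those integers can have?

108

Fill f[k] for k=2..13: at each k try every first piece i and multiply by the better of (k−i) uncut or f[k−i].
f[2] = 1·max(1,0) = 1·1 = 1
f[3] = 1·max(2,1) = 1·2 = 2
f[4] = 2·max(2,1) = 2·2 = 4
f[5] = 2·max(3,2) = 2·3 = 6
f[6] = 3·max(3,2) = 3·3 = 9
f[7] = 2·max(5,6) = 2·6 = 12
f[8] = 2·max(6,9) = 2·9 = 18
f[9] = 3·max(6,9) = 3·9 = 27
f[10] = 2·max(8,18) = 2·18 = 36
f[11] = 2·max(9,27) = 2·27 = 54
f[12] = 3·max(9,27) = 3·27 = 81
f[13] = 2·max(11,54) = 2·54 = 108
One optimal split: 3 + 3 + 3 + 2 + 2; product 3·3·3·2·2 = 108.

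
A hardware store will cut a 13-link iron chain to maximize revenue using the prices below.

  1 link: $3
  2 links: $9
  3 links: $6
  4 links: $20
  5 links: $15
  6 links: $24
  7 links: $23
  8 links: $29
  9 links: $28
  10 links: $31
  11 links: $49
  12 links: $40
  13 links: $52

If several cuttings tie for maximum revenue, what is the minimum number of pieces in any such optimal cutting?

Consider every possible first cut. r[k] is the best of p[i]+r[k−i] over all sellable i≤k.
r[1] = 3
r[2] = max(3+3, 9+0) = 9
r[3] = max(3+9, 9+3, 6+0) = 12
r[4] = max(3+12, 9+9, 6+3, 20+0) = 20
r[5] = max(3+20, 9+12, 6+9, 20+3, 15+0) = 23
r[6] = max(3+23, 9+20, 6+12, 20+9, 15+3, 24+0) = 29
r[7] = max(3+29, 9+23, 6+20, …, 24+3, 23+0) = 32
r[8] = max(3+32, 9+29, 6+23, …, 23+3, 29+0) = 40
r[9] = max(3+40, 9+32, 6+29, …, 29+3, 28+0) = 43
r[10] = max(3+43, 9+40, 6+32, …, 28+3, 31+0) = 49
r[11] = max(3+49, 9+43, 6+40, …, 31+3, 49+0) = 52
r[12] = max(3+52, 9+49, 6+43, …, 49+3, 40+0) = 60
r[13] = max(3+60, 9+52, 6+49, …, 40+3, 52+0) = 63
Maximum revenue is $63.
Now minimize piece count subject to staying optimal: for each k, pieces[k] = 1 + min over i with p[i]+r[k−i]=r[k] of pieces[k−i].
pieces[10] = 3
pieces[11] = 4
pieces[12] = 3
pieces[13] = 4

4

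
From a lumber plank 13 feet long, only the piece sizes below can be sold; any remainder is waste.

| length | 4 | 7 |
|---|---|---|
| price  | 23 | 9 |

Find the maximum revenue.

Build best[k] bottom-up: best[k] = max over allowed piece i of (p[i] + best[k−i]).
best[1] = 0
best[2] = 0
best[3] = 0
best[4] = 23
best[5] = 23
best[6] = 23
best[7] = max(23+0, 9+0) = 23
best[8] = max(23+23, 9+0) = 46
best[9] = max(23+23, 9+0) = 46
best[10] = max(23+23, 9+0) = 46
best[11] = max(23+23, 9+23) = 46
best[12] = max(23+46, 9+23) = 69
best[13] = max(23+46, 9+23) = 69
One optimal cutting: pieces 4 + 4 + 4 with 1 foot of scrap → $69.

69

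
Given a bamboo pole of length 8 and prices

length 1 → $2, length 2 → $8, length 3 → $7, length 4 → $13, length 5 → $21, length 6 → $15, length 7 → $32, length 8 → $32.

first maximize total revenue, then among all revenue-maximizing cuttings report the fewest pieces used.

2

Consider every possible first cut. r[k] is the best of p[i]+r[k−i] over all sellable i≤k.
r[1] = 2
r[2] = max(2+2, 8+0) = 8
r[3] = max(2+8, 8+2, 7+0) = 10
r[4] = max(2+10, 8+8, 7+2, 13+0) = 16
r[5] = max(2+16, 8+10, 7+8, 13+2, 21+0) = 21
r[6] = max(2+21, 8+16, 7+10, 13+8, 21+2, 15+0) = 24
r[7] = max(2+24, 8+21, 7+16, …, 15+2, 32+0) = 32
r[8] = max(2+32, 8+24, 7+21, …, 32+2, 32+0) = 34
Maximum revenue is $34.
Now minimize piece count subject to staying optimal: for each k, pieces[k] = 1 + min over i with p[i]+r[k−i]=r[k] of pieces[k−i].
pieces[5] = 1
pieces[6] = 3
pieces[7] = 1
pieces[8] = 2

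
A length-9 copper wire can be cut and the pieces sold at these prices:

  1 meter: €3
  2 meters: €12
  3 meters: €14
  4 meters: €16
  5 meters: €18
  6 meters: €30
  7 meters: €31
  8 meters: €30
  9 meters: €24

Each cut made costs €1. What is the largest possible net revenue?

47

Build net[k] bottom-up: net[k] = max over allowed piece i of (p[i] + net[k−i]) − 1 per cut.
net[1] = 3
net[2] = max(3+3-1, 12+0) = 12
net[3] = max(3+12-1, 12+3-1, 14+0) = 14
net[4] = max(3+14-1, 12+12-1, 14+3-1, 16+0) = 23
net[5] = max(3+23-1, 12+14-1, 14+12-1, 16+3-1, 18+0) = 25
net[6] = max(3+25-1, 12+23-1, 14+14-1, 16+12-1, 18+3-1, 30+0) = 34
net[7] = max(3+34-1, 12+25-1, 14+23-1, …, 30+3-1, 31+0) = 36
net[8] = max(3+36-1, 12+34-1, 14+25-1, …, 31+3-1, 30+0) = 45
net[9] = max(3+45-1, 12+36-1, 14+34-1, …, 30+3-1, 24+0) = 47
One optimal plan: pieces 2 + 2 + 2 + 2 + 1 (4 cuts) → €51 − €4 = €47.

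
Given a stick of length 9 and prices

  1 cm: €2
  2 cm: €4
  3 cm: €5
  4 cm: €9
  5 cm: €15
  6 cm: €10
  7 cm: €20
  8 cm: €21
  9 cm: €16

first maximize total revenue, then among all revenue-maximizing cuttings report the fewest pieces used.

2

Let r[k] be the best obtainable value from length k. For each k, try every first piece i and keep the best of price[i] + r[k−i].
r[1] = 2
r[2] = 4  (first piece 1, then r[1]=2)
r[3] = 6  (first piece 1, then r[2]=4)
r[4] = 9
r[5] = 15
r[6] = 17  (first piece 1, then r[5]=15)
r[7] = 20
r[8] = 22  (first piece 1, then r[7]=20)
r[9] = 24  (first piece 1, then r[8]=22)
Maximum revenue is €24.
Now minimize piece count subject to staying optimal: for each k, pieces[k] = 1 + min over i with p[i]+r[k−i]=r[k] of pieces[k−i].
pieces[6] = 2
pieces[7] = 1
pieces[8] = 2
pieces[9] = 2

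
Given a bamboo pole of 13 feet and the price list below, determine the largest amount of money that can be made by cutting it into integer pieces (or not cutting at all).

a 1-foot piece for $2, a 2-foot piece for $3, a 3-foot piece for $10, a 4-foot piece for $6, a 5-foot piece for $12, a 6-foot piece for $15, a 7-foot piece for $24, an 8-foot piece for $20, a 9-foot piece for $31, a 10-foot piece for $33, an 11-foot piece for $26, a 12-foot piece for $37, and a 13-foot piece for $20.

Consider every possible first cut. R[k] is the best of p[i]+R[k−i] over all sellable i≤k.
R[1] = 2
R[2] = max(2+2, 3+0) = 4
R[3] = max(2+4, 3+2, 10+0) = 10
R[4] = max(2+10, 3+4, 10+2, 6+0) = 12
R[5] = max(2+12, 3+10, 10+4, 6+2, 12+0) = 14
R[6] = max(2+14, 3+12, 10+10, 6+4, 12+2, 15+0) = 20
R[7] = max(2+20, 3+14, 10+12, …, 15+2, 24+0) = 24
R[8] = max(2+24, 3+20, 10+14, …, 24+2, 20+0) = 26
R[9] = max(2+26, 3+24, 10+20, …, 20+2, 31+0) = 31
R[10] = max(2+31, 3+26, 10+24, …, 31+2, 33+0) = 34
R[11] = max(2+34, 3+31, 10+26, …, 33+2, 26+0) = 36
R[12] = max(2+36, 3+34, 10+31, …, 26+2, 37+0) = 41
R[13] = max(2+41, 3+36, 10+34, …, 37+2, 20+0) = 44
One optimal cutting: 7 + 3 + 3 → $24 + $10 + $10 = $44.

44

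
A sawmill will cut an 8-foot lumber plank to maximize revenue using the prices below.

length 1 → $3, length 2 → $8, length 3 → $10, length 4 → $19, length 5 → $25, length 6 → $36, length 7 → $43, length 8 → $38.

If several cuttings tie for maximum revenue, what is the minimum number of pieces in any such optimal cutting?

2

Build r[k] bottom-up: r[k] = max over allowed piece i of (p[i] + r[k−i]).
r[1] = 3
r[2] = max(3+3, 8+0) = 8
r[3] = max(3+8, 8+3, 10+0) = 11
r[4] = max(3+11, 8+8, 10+3, 19+0) = 19
r[5] = max(3+19, 8+11, 10+8, 19+3, 25+0) = 25
r[6] = max(3+25, 8+19, 10+11, 19+8, 25+3, 36+0) = 36
r[7] = max(3+36, 8+25, 10+19, …, 36+3, 43+0) = 43
r[8] = max(3+43, 8+36, 10+25, …, 43+3, 38+0) = 46
Maximum revenue is $46.
Now minimize piece count subject to staying optimal: for each k, pieces[k] = 1 + min over i with p[i]+r[k−i]=r[k] of pieces[k−i].
pieces[5] = 1
pieces[6] = 1
pieces[7] = 1
pieces[8] = 2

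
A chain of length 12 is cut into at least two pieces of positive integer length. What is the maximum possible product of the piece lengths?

Define g[k] = max over 1≤i<k of i · max(k−i, g[k−i]); the inner max lets the remainder stay uncut if that's better.
Small cases: g[2]=1, g[3]=2, g[4]=4, g[5]=6.
g[6] = 3*max(3,2) = 3*3 = 9
g[7] = 2*max(5,6) = 2*6 = 12
g[8] = 2*max(6,9) = 2*9 = 18
g[9] = 3*max(6,9) = 3*9 = 27
g[10] = 2*max(8,18) = 2*18 = 36
g[11] = 2*max(9,27) = 2*27 = 54
g[12] = 3*max(9,27) = 3*27 = 81
One optimal split: 3 + 3 + 3 + 3; product 3*3*3*3 = 81.

81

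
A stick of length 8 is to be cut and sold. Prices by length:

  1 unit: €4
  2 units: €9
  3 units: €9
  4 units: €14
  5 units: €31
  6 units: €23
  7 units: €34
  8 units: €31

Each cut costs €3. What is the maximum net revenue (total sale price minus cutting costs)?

Consider every possible first cut. v[k] is the best of p[i]+v[k−i] over all sellable i≤k, charging 3 whenever i<k.
v[1] = 4
v[2] = max(4+4-3, 9+0) = 9
v[3] = max(4+9-3, 9+4-3, 9+0) = 10
v[4] = max(4+10-3, 9+9-3, 9+4-3, 14+0) = 15
v[5] = max(4+15-3, 9+10-3, 9+9-3, 14+4-3, 31+0) = 31
v[6] = max(4+31-3, 9+15-3, 9+10-3, 14+9-3, 31+4-3, 23+0) = 32
v[7] = max(4+32-3, 9+31-3, 9+15-3, …, 23+4-3, 34+0) = 37
v[8] = max(4+37-3, 9+32-3, 9+31-3, …, 34+4-3, 31+0) = 38
One optimal plan: pieces 5 + 2 + 1 (2 cuts) → €44 − €6 = €38.

38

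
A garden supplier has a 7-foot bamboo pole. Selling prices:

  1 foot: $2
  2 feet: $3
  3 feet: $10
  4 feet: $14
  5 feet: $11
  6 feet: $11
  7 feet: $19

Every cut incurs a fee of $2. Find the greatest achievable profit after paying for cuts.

Let net[k] be the best obtainable value from length k. For each k, try every first piece i and keep the best of price[i] + net[k−i] minus the 2 cut fee when i<k.
net[1] = 2
net[2] = max(2+2-2, 3+0) = 3
net[3] = max(2+3-2, 3+2-2, 10+0) = 10
net[4] = max(2+10-2, 3+3-2, 10+2-2, 14+0) = 14
net[5] = max(2+14-2, 3+10-2, 10+3-2, 14+2-2, 11+0) = 14
net[6] = max(2+14-2, 3+14-2, 10+10-2, 14+3-2, 11+2-2, 11+0) = 18
net[7] = max(2+18-2, 3+14-2, 10+14-2, …, 11+2-2, 19+0) = 22
One optimal plan: pieces 4 + 3 (1 cut) → $24 − $2 = $22.

22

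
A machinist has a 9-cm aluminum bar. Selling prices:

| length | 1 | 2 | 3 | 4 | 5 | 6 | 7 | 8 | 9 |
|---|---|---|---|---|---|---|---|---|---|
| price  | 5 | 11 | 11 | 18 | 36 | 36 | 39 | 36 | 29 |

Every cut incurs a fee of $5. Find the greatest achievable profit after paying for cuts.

49

Let net[k] be the best obtainable value from length k. For each k, try every first piece i and keep the best of price[i] + net[k−i] minus the 5 cut fee when i<k.
net[1] = 5
net[2] = 11
net[3] = 11  (first piece 1, then net[2]=11)
net[4] = 18
net[5] = 36
net[6] = 36  (first piece 1, then net[5]=36)
net[7] = 42  (first piece 2, then net[5]=36)
net[8] = 42  (first piece 1, then net[7]=42)
net[9] = 49  (first piece 4, then net[5]=36)
One optimal plan: pieces 5 + 4 (1 cut) → $54 − $5 = $49.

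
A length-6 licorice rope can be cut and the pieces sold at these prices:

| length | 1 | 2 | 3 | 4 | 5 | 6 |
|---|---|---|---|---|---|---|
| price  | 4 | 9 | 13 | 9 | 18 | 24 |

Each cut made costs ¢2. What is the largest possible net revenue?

Let r[k] be the best obtainable value from length k. For each k, try every first piece i and keep the best of price[i] + r[k−i] minus the 2 cut fee when i<k.
r[1] = 4
r[2] = max(4+4-2, 9+0) = 9
r[3] = max(4+9-2, 9+4-2, 13+0) = 13
r[4] = max(4+13-2, 9+9-2, 13+4-2, 9+0) = 16
r[5] = max(4+16-2, 9+13-2, 13+9-2, 9+4-2, 18+0) = 20
r[6] = max(4+20-2, 9+16-2, 13+13-2, 9+9-2, 18+4-2, 24+0) = 24
One optimal plan: pieces 3 + 3 (1 cut) → ¢26 − ¢2 = ¢24.

24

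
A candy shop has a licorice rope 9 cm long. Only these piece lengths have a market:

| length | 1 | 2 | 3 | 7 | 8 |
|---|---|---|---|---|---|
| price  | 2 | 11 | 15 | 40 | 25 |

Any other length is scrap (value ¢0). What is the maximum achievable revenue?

Consider every possible first cut. best[k] is the best of p[i]+best[k−i] over all sellable i≤k.
best[1] = 2
best[2] = 11
best[3] = 15
best[4] = 22  (first piece 2, then best[2]=11)
best[5] = 26  (first piece 2, then best[3]=15)
best[6] = 33  (first piece 2, then best[4]=22)
best[7] = 40
best[8] = 44  (first piece 2, then best[6]=33)
best[9] = 51  (first piece 2, then best[7]=40)
One optimal cutting: 7 + 2 → ¢51.

51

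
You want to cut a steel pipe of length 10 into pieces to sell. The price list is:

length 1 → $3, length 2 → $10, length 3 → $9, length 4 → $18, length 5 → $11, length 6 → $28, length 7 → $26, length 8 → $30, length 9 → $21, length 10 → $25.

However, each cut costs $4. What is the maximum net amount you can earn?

42

Consider every possible first cut. r[k] is the best of p[i]+r[k−i] over all sellable i≤k, charging 4 whenever i<k.
r[1] = 3
r[2] = 10
r[3] = 9  (first piece 1, then r[2]=10)
r[4] = 18
r[5] = 17  (first piece 1, then r[4]=18)
r[6] = 28
r[7] = 27  (first piece 1, then r[6]=28)
r[8] = 34  (first piece 2, then r[6]=28)
r[9] = 33  (first piece 1, then r[8]=34)
r[10] = 42  (first piece 4, then r[6]=28)
One optimal plan: pieces 6 + 4 (1 cut) → $46 − $4 = $42.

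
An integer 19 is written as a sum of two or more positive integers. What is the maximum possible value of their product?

972

Let f[k] be the best product for length k (with at least one cut). For each first piece i, the rest contributes max(k−i, f[k−i]).
f[2] = 1*max(1,0) = 1*1 = 1
f[3] = max(1*2, 2*1) = 2
f[4] = max(1*3, 2*2, 3*1) = 4
f[5] = max(1*4, 2*3, 3*2, 4*1) = 6
f[6] = max(1*6, 2*4, 3*3, 4*2, 5*1) = 9
f[7] = max(1*9, 2*6, 3*4, 4*3, 5*2, 6*1) = 12
f[8] = max(1*12, 2*9, 3*6, …, 6*2, 7*1) = 18
f[9] = max(1*18, 2*12, 3*9, …, 7*2, 8*1) = 27
f[10] = max(1*27, 2*18, 3*12, …, 8*2, 9*1) = 36
f[11] = max(1*36, 2*27, 3*18, …, 9*2, 10*1) = 54
f[12] = max(1*54, 2*36, 3*27, …, 10*2, 11*1) = 81
f[13] = max(1*81, 2*54, 3*36, …, 11*2, 12*1) = 108
f[14] = max(1*108, 2*81, 3*54, …, 12*2, 13*1) = 162
f[15] = max(1*162, 2*108, 3*81, …, 13*2, 14*1) = 243
f[16] = max(1*243, 2*162, 3*108, …, 14*2, 15*1) = 324
f[17] = max(1*324, 2*243, 3*162, …, 15*2, 16*1) = 486
f[18] = max(1*486, 2*324, 3*243, …, 16*2, 17*1) = 729
f[19] = max(1*729, 2*486, 3*324, …, 17*2, 18*1) = 972
One optimal split: 3 + 3 + 3 + 3 + 3 + 2 + 2; product 3*3*3*3*3*2*2 = 972.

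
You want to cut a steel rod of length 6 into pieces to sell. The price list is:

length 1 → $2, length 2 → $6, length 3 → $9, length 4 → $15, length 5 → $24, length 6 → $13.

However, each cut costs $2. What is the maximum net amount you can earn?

24

Build v[k] bottom-up: v[k] = max over allowed piece i of (p[i] + v[k−i]) − 2 per cut.
v[1] = 2
v[2] = 6
v[3] = 9
v[4] = 15
v[5] = 24
v[6] = 24  (first piece 1, then v[5]=24)
One optimal plan: pieces 5 + 1 (1 cut) → $26 − $2 = $24.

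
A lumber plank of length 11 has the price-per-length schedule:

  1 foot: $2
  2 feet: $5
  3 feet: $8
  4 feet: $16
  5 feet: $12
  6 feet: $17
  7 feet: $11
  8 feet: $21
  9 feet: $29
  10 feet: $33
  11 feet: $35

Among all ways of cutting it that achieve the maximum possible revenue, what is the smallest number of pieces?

Let r[k] be the best obtainable value from length k. For each k, try every first piece i and keep the best of price[i] + r[k−i].
r[1] = 2
r[2] = 5
r[3] = 8
r[4] = 16
r[5] = 18  (first piece 1, then r[4]=16)
r[6] = 21  (first piece 2, then r[4]=16)
r[7] = 24  (first piece 3, then r[4]=16)
r[8] = 32  (first piece 4, then r[4]=16)
r[9] = 34  (first piece 1, then r[8]=32)
r[10] = 37  (first piece 2, then r[8]=32)
r[11] = 40  (first piece 3, then r[8]=32)
Maximum revenue is $40.
Now minimize piece count subject to staying optimal: for each k, pieces[k] = 1 + min over i with p[i]+r[k−i]=r[k] of pieces[k−i].
pieces[8] = 2
pieces[9] = 3
pieces[10] = 3
pieces[11] = 3

3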